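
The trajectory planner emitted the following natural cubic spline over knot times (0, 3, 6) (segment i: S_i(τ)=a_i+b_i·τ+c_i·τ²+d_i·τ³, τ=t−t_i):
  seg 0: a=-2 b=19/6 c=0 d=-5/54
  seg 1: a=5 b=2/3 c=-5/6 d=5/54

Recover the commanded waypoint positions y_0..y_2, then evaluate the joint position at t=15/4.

y_0 = S_0(0) = a_0 = -2
y_1 = S_1(0) = a_1 = 5
y_2 = S_1(3) = 2
t_q=15/4 is in segment 1 (τ=3/4); S_1(τ)=649/128

y_0=-2 y_1=5 y_2=2
S(15/4) = 649/128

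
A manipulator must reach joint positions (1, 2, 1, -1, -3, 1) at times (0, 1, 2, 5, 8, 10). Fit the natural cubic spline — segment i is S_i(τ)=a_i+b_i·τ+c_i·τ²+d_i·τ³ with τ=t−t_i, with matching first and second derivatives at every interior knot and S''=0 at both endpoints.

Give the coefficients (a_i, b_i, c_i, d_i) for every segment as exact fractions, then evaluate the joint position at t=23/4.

Δ: Δ0=1, Δ1=-1, Δ2=-2/3, Δ3=-2/3, Δ4=2
row 1: diag=4, rhs=-12; c'=1/4, d'=-3
row 2: denom=8−1·1/4=31/4; d'=(2−1·-3)/(31/4)=20/31
row 3: denom=12−3·12/31=336/31; d'=(0−3·20/31)/(336/31)=-5/28
row 4: denom=10−3·31/112=1027/112; d'=(16−3·-5/28)/(1027/112)=1852/1027
back: M4=1852/1027
back: M3=-5/28−31/112·1852/1027=-696/1027
back: M2=20/31−12/31·-696/1027=932/1027
back: M1=-3−1/4·932/1027=-3314/1027
M: M0=0, M1=-3314/1027, M2=932/1027, M3=-696/1027, M4=1852/1027, M5=0
seg 0: a=1, c=M0/2=0, d=(M1−M0)/(6·1)=-1657/3081, b=Δ0−h0·(2M0+M1)/6=4738/3081
seg 1: a=2, c=M1/2=-1657/1027, d=(M2−M1)/(6·1)=2123/3081, b=Δ1−h1·(2M1+M2)/6=-233/3081
seg 2: a=1, c=M2/2=466/1027, d=(M3−M2)/(6·3)=-814/9243, b=Δ2−h2·(2M2+M3)/6=-3806/3081
seg 3: a=-1, c=M3/2=-348/1027, d=(M4−M3)/(6·3)=98/711, b=Δ3−h3·(2M3+M4)/6=-2744/3081
seg 4: a=-3, c=M4/2=926/1027, d=(M5−M4)/(6·2)=-463/3081, b=Δ4−h4·(2M4+M5)/6=2458/3081
t_q=23/4 → seg 3, τ=3/4; S=-1+-2744/3081·τ+-348/1027·τ²+98/711·τ³=-59169/32864

  seg 0: a=1 b=4738/3081 c=0 d=-1657/3081
  seg 1: a=2 b=-233/3081 c=-1657/1027 d=2123/3081
  seg 2: a=1 b=-3806/3081 c=466/1027 d=-814/9243
  seg 3: a=-1 b=-2744/3081 c=-348/1027 d=98/711
  seg 4: a=-3 b=2458/3081 c=926/1027 d=-463/3081
S(23/4) = -59169/32864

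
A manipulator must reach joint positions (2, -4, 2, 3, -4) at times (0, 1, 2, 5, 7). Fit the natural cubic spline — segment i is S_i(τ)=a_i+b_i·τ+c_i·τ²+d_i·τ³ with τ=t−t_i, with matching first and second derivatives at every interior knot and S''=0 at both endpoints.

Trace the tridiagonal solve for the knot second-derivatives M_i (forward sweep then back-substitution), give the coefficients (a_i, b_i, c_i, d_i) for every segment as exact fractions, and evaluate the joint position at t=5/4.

Δ: Δ0=-6, Δ1=6, Δ2=1/3, Δ3=-7/2
row 1: diag=4, rhs=72; c'=1/4, d'=18
row 2: denom=8−1·1/4=31/4; d'=(-34−1·18)/(31/4)=-208/31
row 3: denom=10−3·12/31=274/31; d'=(-23−3·-208/31)/(274/31)=-89/274
back: M3=-89/274
back: M2=-208/31−12/31·-89/274=-902/137
back: M1=18−1/4·-902/137=5383/274
M: M0=0, M1=5383/274, M2=-902/137, M3=-89/274, M4=0
seg 0: a=2, c=M0/2=0, d=(M1−M0)/(6·1)=5383/1644, b=Δ0−h0·(2M0+M1)/6=-15247/1644
seg 1: a=-4, c=M1/2=5383/548, d=(M2−M1)/(6·1)=-7187/1644, b=Δ1−h1·(2M1+M2)/6=451/822
seg 2: a=2, c=M2/2=-451/137, d=(M3−M2)/(6·3)=1715/4932, b=Δ2−h2·(2M2+M3)/6=11639/1644
seg 3: a=3, c=M3/2=-89/548, d=(M4−M3)/(6·2)=89/3288, b=Δ3−h3·(2M3+M4)/6=-2699/822
t_q=5/4 → seg 1, τ=1/4; S=-4+451/822·τ+5383/548·τ²+-7187/1644·τ³=-116341/35072

  seg 0: a=2 b=-15247/1644 c=0 d=5383/1644
  seg 1: a=-4 b=451/822 c=5383/548 d=-7187/1644
  seg 2: a=2 b=11639/1644 c=-451/137 d=1715/4932
  seg 3: a=3 b=-2699/822 c=-89/548 d=89/3288
S(5/4) = -116341/35072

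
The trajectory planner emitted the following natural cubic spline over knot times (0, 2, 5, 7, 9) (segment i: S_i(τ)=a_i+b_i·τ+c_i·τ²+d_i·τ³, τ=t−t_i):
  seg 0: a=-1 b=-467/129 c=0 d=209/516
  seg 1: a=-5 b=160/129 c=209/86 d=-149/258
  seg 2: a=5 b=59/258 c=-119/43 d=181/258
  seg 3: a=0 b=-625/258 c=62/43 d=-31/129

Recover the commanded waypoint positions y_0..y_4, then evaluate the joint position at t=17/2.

y_0=-1 y_1=-5 y_2=5 y_3=0 y_4=-1
S(17/2) = -413/344

y_0 = S_0(0) = a_0 = -1
y_1 = S_1(0) = a_1 = -5
y_2 = S_2(0) = a_2 = 5
y_3 = S_3(0) = a_3 = 0
y_4 = S_3(2) = -1
t_q=17/2 is in segment 3 (τ=3/2); S_3(τ)=-413/344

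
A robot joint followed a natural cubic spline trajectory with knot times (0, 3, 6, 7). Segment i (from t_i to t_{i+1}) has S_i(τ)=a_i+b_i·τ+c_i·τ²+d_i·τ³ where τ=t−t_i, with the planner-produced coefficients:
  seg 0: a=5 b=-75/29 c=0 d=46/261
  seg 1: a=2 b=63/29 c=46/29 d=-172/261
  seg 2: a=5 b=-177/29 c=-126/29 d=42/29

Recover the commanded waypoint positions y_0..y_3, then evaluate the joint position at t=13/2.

y_0 = S_0(0) = a_0 = 5
y_1 = S_1(0) = a_1 = 2
y_2 = S_2(0) = a_2 = 5
y_3 = S_2(1) = -4
t_q=13/2 is in segment 2 (τ=1/2); S_2(τ)=121/116

y_0=5 y_1=2 y_2=5 y_3=-4
S(13/2) = 121/116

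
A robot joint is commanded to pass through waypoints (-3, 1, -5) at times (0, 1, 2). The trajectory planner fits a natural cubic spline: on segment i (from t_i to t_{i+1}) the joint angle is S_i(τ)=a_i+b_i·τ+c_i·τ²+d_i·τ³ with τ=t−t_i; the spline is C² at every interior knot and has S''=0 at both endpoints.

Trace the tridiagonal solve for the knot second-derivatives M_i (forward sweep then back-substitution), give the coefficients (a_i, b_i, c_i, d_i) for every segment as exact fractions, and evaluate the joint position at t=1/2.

Δ: Δ0=4, Δ1=-6
row 1: diag=4, rhs=-60; c'=1/4, d'=-15
back: M1=-15
M: M0=0, M1=-15, M2=0
seg 0: a=-3, c=M0/2=0, d=(M1−M0)/(6·1)=-5/2, b=Δ0−h0·(2M0+M1)/6=13/2
seg 1: a=1, c=M1/2=-15/2, d=(M2−M1)/(6·1)=5/2, b=Δ1−h1·(2M1+M2)/6=-1
t_q=1/2 → seg 0, τ=1/2; S=-3+13/2·τ+0·τ²+-5/2·τ³=-1/16

  seg 0: a=-3 b=13/2 c=0 d=-5/2
  seg 1: a=1 b=-1 c=-15/2 d=5/2
S(1/2) = -1/16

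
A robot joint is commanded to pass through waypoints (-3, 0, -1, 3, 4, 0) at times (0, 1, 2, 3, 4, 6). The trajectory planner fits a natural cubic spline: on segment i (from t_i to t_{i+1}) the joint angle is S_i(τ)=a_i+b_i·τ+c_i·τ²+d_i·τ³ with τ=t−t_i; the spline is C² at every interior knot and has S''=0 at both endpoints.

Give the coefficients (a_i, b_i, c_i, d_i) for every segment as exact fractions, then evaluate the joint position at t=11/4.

Δ: Δ0=3, Δ1=-1, Δ2=4, Δ3=1, Δ4=-2
row 1: diag=4, rhs=-24; c'=1/4, d'=-6
row 2: denom=4−1·1/4=15/4; d'=(30−1·-6)/(15/4)=48/5
row 3: denom=4−1·4/15=56/15; d'=(-18−1·48/5)/(56/15)=-207/28
row 4: denom=6−1·15/56=321/56; d'=(-18−1·-207/28)/(321/56)=-198/107
back: M4=-198/107
back: M3=-207/28−15/56·-198/107=-738/107
back: M2=48/5−4/15·-738/107=1224/107
back: M1=-6−1/4·1224/107=-948/107
M: M0=0, M1=-948/107, M2=1224/107, M3=-738/107, M4=-198/107, M5=0
seg 0: a=-3, c=M0/2=0, d=(M1−M0)/(6·1)=-158/107, b=Δ0−h0·(2M0+M1)/6=479/107
seg 1: a=0, c=M1/2=-474/107, d=(M2−M1)/(6·1)=362/107, b=Δ1−h1·(2M1+M2)/6=5/107
seg 2: a=-1, c=M2/2=612/107, d=(M3−M2)/(6·1)=-327/107, b=Δ2−h2·(2M2+M3)/6=143/107
seg 3: a=3, c=M3/2=-369/107, d=(M4−M3)/(6·1)=90/107, b=Δ3−h3·(2M3+M4)/6=386/107
seg 4: a=4, c=M4/2=-99/107, d=(M5−M4)/(6·2)=33/214, b=Δ4−h4·(2M4+M5)/6=-82/107
t_q=11/4 → seg 2, τ=3/4; S=-1+143/107·τ+612/107·τ²+-327/107·τ³=13219/6848

  seg 0: a=-3 b=479/107 c=0 d=-158/107
  seg 1: a=0 b=5/107 c=-474/107 d=362/107
  seg 2: a=-1 b=143/107 c=612/107 d=-327/107
  seg 3: a=3 b=386/107 c=-369/107 d=90/107
  seg 4: a=4 b=-82/107 c=-99/107 d=33/214
S(11/4) = 13219/6848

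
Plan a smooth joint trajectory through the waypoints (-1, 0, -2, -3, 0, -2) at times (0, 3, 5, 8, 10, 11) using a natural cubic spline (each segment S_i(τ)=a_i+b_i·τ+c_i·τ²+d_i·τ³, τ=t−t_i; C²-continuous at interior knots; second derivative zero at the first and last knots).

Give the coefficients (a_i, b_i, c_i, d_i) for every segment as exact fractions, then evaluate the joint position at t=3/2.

Δ: Δ0=1/3, Δ1=-1, Δ2=-1/3, Δ3=3/2, Δ4=-2
row 1: diag=10, rhs=-8; c'=1/5, d'=-4/5
row 2: denom=10−2·1/5=48/5; d'=(4−2·-4/5)/(48/5)=7/12
row 3: denom=10−3·5/16=145/16; d'=(11−3·7/12)/(145/16)=148/145
row 4: denom=6−2·32/145=806/145; d'=(-21−2·148/145)/(806/145)=-257/62
back: M4=-257/62
back: M3=148/145−32/145·-257/62=60/31
back: M2=7/12−5/16·60/31=-2/93
back: M1=-4/5−1/5·-2/93=-74/93
M: M0=0, M1=-74/93, M2=-2/93, M3=60/31, M4=-257/62, M5=0
seg 0: a=-1, c=M0/2=0, d=(M1−M0)/(6·3)=-37/837, b=Δ0−h0·(2M0+M1)/6=68/93
seg 1: a=0, c=M1/2=-37/93, d=(M2−M1)/(6·2)=2/31, b=Δ1−h1·(2M1+M2)/6=-43/93
seg 2: a=-2, c=M2/2=-1/93, d=(M3−M2)/(6·3)=91/837, b=Δ2−h2·(2M2+M3)/6=-119/93
seg 3: a=-3, c=M3/2=30/31, d=(M4−M3)/(6·2)=-377/744, b=Δ3−h3·(2M3+M4)/6=148/93
seg 4: a=0, c=M4/2=-257/124, d=(M5−M4)/(6·1)=257/372, b=Δ4−h4·(2M4+M5)/6=-115/186
t_q=3/2 → seg 0, τ=3/2; S=-1+68/93·τ+0·τ²+-37/837·τ³=-13/248

  seg 0: a=-1 b=68/93 c=0 d=-37/837
  seg 1: a=0 b=-43/93 c=-37/93 d=2/31
  seg 2: a=-2 b=-119/93 c=-1/93 d=91/837
  seg 3: a=-3 b=148/93 c=30/31 d=-377/744
  seg 4: a=0 b=-115/186 c=-257/124 d=257/372
S(3/2) = -13/248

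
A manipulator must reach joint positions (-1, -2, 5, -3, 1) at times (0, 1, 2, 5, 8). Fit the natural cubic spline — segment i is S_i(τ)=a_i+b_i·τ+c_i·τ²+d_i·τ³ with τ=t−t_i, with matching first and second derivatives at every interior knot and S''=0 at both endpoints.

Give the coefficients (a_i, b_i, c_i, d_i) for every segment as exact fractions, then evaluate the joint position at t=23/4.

Δ: Δ0=-1, Δ1=7, Δ2=-8/3, Δ3=4/3
row 1: diag=4, rhs=48; c'=1/4, d'=12
row 2: denom=8−1·1/4=31/4; d'=(-58−1·12)/(31/4)=-280/31
row 3: denom=12−3·12/31=336/31; d'=(24−3·-280/31)/(336/31)=33/7
back: M3=33/7
back: M2=-280/31−12/31·33/7=-76/7
back: M1=12−1/4·-76/7=103/7
M: M0=0, M1=103/7, M2=-76/7, M3=33/7, M4=0
seg 0: a=-1, c=M0/2=0, d=(M1−M0)/(6·1)=103/42, b=Δ0−h0·(2M0+M1)/6=-145/42
seg 1: a=-2, c=M1/2=103/14, d=(M2−M1)/(6·1)=-179/42, b=Δ1−h1·(2M1+M2)/6=82/21
seg 2: a=5, c=M2/2=-38/7, d=(M3−M2)/(6·3)=109/126, b=Δ2−h2·(2M2+M3)/6=35/6
seg 3: a=-3, c=M3/2=33/14, d=(M4−M3)/(6·3)=-11/42, b=Δ3−h3·(2M3+M4)/6=-71/21
t_q=23/4 → seg 3, τ=3/4; S=-3+-71/21·τ+33/14·τ²+-11/42·τ³=-553/128

  seg 0: a=-1 b=-145/42 c=0 d=103/42
  seg 1: a=-2 b=82/21 c=103/14 d=-179/42
  seg 2: a=5 b=35/6 c=-38/7 d=109/126
  seg 3: a=-3 b=-71/21 c=33/14 d=-11/42
S(23/4) = -553/128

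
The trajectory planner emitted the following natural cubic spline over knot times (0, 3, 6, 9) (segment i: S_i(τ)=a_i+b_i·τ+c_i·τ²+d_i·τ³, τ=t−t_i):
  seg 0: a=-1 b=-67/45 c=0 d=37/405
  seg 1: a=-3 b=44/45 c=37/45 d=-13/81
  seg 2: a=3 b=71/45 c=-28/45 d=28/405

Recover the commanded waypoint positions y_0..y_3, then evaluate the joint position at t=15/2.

y_0 = S_0(0) = a_0 = -1
y_1 = S_1(0) = a_1 = -3
y_2 = S_2(0) = a_2 = 3
y_3 = S_2(3) = 4
t_q=15/2 is in segment 2 (τ=3/2); S_2(τ)=21/5

y_0=-1 y_1=-3 y_2=3 y_3=4
S(15/2) = 21/5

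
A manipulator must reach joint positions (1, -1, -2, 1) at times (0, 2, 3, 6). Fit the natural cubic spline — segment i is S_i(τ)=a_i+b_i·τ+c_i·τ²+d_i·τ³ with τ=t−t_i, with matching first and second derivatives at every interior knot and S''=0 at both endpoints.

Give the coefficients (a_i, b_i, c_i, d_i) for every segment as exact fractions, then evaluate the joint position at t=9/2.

Δ: Δ0=-1, Δ1=-1, Δ2=1
row 1: diag=6, rhs=0; c'=1/6, d'=0
row 2: denom=8−1·1/6=47/6; d'=(12−1·0)/(47/6)=72/47
back: M2=72/47
back: M1=0−1/6·72/47=-12/47
M: M0=0, M1=-12/47, M2=72/47, M3=0
seg 0: a=1, c=M0/2=0, d=(M1−M0)/(6·2)=-1/47, b=Δ0−h0·(2M0+M1)/6=-43/47
seg 1: a=-1, c=M1/2=-6/47, d=(M2−M1)/(6·1)=14/47, b=Δ1−h1·(2M1+M2)/6=-55/47
seg 2: a=-2, c=M2/2=36/47, d=(M3−M2)/(6·3)=-4/47, b=Δ2−h2·(2M2+M3)/6=-25/47
t_q=9/2 → seg 2, τ=3/2; S=-2+-25/47·τ+36/47·τ²+-4/47·τ³=-64/47

  seg 0: a=1 b=-43/47 c=0 d=-1/47
  seg 1: a=-1 b=-55/47 c=-6/47 d=14/47
  seg 2: a=-2 b=-25/47 c=36/47 d=-4/47
S(9/2) = -64/47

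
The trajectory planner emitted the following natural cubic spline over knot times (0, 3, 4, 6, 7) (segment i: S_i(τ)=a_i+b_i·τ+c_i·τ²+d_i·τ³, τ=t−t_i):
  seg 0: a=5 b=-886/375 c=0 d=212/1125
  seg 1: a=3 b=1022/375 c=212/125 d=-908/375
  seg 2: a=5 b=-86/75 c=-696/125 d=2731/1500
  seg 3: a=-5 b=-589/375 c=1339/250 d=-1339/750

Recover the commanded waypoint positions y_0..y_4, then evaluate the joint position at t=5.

y_0=5 y_1=3 y_2=5 y_3=-5 y_4=-3
S(5) = 53/500

y_0 = S_0(0) = a_0 = 5
y_1 = S_1(0) = a_1 = 3
y_2 = S_2(0) = a_2 = 5
y_3 = S_3(0) = a_3 = -5
y_4 = S_3(1) = -3
t_q=5 is in segment 2 (τ=1); S_2(τ)=53/500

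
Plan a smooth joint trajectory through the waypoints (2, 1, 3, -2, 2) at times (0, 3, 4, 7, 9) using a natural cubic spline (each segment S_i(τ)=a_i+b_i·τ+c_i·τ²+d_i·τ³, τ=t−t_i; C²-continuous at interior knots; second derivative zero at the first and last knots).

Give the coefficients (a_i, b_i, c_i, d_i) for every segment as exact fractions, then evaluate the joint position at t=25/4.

  seg 0: a=2 b=-413/279 c=0 d=320/2511
  seg 1: a=1 b=547/279 c=320/279 d=-103/93
  seg 2: a=3 b=260/279 c=-607/279 d=1096/2511
  seg 3: a=-2 b=-94/279 c=163/93 d=-163/558
S(25/4) = -469/496

Δ: Δ0=-1/3, Δ1=2, Δ2=-5/3, Δ3=2
row 1: diag=8, rhs=14; c'=1/8, d'=7/4
row 2: denom=8−1·1/8=63/8; d'=(-22−1·7/4)/(63/8)=-190/63
row 3: denom=10−3·8/21=62/7; d'=(22−3·-190/63)/(62/7)=326/93
back: M3=326/93
back: M2=-190/63−8/21·326/93=-1214/279
back: M1=7/4−1/8·-1214/279=640/279
M: M0=0, M1=640/279, M2=-1214/279, M3=326/93, M4=0
seg 0: a=2, c=M0/2=0, d=(M1−M0)/(6·3)=320/2511, b=Δ0−h0·(2M0+M1)/6=-413/279
seg 1: a=1, c=M1/2=320/279, d=(M2−M1)/(6·1)=-103/93, b=Δ1−h1·(2M1+M2)/6=547/279
seg 2: a=3, c=M2/2=-607/279, d=(M3−M2)/(6·3)=1096/2511, b=Δ2−h2·(2M2+M3)/6=260/279
seg 3: a=-2, c=M3/2=163/93, d=(M4−M3)/(6·2)=-163/558, b=Δ3−h3·(2M3+M4)/6=-94/279
t_q=25/4 → seg 2, τ=9/4; S=3+260/279·τ+-607/279·τ²+1096/2511·τ³=-469/496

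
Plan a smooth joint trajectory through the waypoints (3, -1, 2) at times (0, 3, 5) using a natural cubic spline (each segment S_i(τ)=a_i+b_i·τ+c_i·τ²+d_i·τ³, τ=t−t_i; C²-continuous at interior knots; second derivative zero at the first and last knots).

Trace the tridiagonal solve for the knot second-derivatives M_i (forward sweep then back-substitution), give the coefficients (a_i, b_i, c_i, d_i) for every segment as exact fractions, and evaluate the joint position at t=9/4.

Δ: Δ0=-4/3, Δ1=3/2
row 1: diag=10, rhs=17; c'=1/5, d'=17/10
back: M1=17/10
M: M0=0, M1=17/10, M2=0
seg 0: a=3, c=M0/2=0, d=(M1−M0)/(6·3)=17/180, b=Δ0−h0·(2M0+M1)/6=-131/60
seg 1: a=-1, c=M1/2=17/20, d=(M2−M1)/(6·2)=-17/120, b=Δ1−h1·(2M1+M2)/6=11/30
t_q=9/4 → seg 0, τ=9/4; S=3+-131/60·τ+0·τ²+17/180·τ³=-1071/1280

  seg 0: a=3 b=-131/60 c=0 d=17/180
  seg 1: a=-1 b=11/30 c=17/20 d=-17/120
S(9/4) = -1071/1280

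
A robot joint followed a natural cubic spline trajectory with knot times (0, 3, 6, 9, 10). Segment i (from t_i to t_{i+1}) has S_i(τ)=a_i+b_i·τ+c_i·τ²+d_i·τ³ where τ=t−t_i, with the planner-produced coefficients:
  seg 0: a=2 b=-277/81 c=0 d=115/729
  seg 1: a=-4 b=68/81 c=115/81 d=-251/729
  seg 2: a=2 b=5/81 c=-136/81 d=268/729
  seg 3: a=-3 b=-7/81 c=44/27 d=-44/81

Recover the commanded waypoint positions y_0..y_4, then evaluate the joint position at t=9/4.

y_0 = S_0(0) = a_0 = 2
y_1 = S_1(0) = a_1 = -4
y_2 = S_2(0) = a_2 = 2
y_3 = S_3(0) = a_3 = -3
y_4 = S_3(1) = -2
t_q=9/4 is in segment 0 (τ=9/4); S_0(τ)=-2245/576

y_0=2 y_1=-4 y_2=2 y_3=-3 y_4=-2
S(9/4) = -2245/576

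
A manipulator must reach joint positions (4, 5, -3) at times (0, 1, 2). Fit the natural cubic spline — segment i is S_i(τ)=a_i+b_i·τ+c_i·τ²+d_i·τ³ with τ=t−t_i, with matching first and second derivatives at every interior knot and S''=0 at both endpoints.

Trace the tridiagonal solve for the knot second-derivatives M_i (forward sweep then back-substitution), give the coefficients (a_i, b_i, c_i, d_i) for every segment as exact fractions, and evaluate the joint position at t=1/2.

  seg 0: a=4 b=13/4 c=0 d=-9/4
  seg 1: a=5 b=-7/2 c=-27/4 d=9/4
S(1/2) = 171/32

Δ: Δ0=1, Δ1=-8
row 1: diag=4, rhs=-54; c'=1/4, d'=-27/2
back: M1=-27/2
M: M0=0, M1=-27/2, M2=0
seg 0: a=4, c=M0/2=0, d=(M1−M0)/(6·1)=-9/4, b=Δ0−h0·(2M0+M1)/6=13/4
seg 1: a=5, c=M1/2=-27/4, d=(M2−M1)/(6·1)=9/4, b=Δ1−h1·(2M1+M2)/6=-7/2
t_q=1/2 → seg 0, τ=1/2; S=4+13/4·τ+0·τ²+-9/4·τ³=171/32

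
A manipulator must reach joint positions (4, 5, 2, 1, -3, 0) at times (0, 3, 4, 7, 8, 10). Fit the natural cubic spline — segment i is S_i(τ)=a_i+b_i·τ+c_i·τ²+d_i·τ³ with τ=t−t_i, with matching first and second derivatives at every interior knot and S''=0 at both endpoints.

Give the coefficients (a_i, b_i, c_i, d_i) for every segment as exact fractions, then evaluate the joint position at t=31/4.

Δ: Δ0=1/3, Δ1=-3, Δ2=-1/3, Δ3=-4, Δ4=3/2
row 1: diag=8, rhs=-20; c'=1/8, d'=-5/2
row 2: denom=8−1·1/8=63/8; d'=(16−1·-5/2)/(63/8)=148/63
row 3: denom=8−3·8/21=48/7; d'=(-22−3·148/63)/(48/7)=-305/72
row 4: denom=6−1·7/48=281/48; d'=(33−1·-305/72)/(281/48)=5362/843
back: M4=5362/843
back: M3=-305/72−7/48·5362/843=-1451/281
back: M2=148/63−8/21·-1451/281=10916/2529
back: M1=-5/2−1/8·10916/2529=-7687/2529
M: M0=0, M1=-7687/2529, M2=10916/2529, M3=-1451/281, M4=5362/843, M5=0
seg 0: a=4, c=M0/2=0, d=(M1−M0)/(6·3)=-7687/45522, b=Δ0−h0·(2M0+M1)/6=9373/5058
seg 1: a=5, c=M1/2=-7687/5058, d=(M2−M1)/(6·1)=689/562, b=Δ1−h1·(2M1+M2)/6=-6844/2529
seg 2: a=2, c=M2/2=5458/2529, d=(M3−M2)/(6·3)=-23975/45522, b=Δ2−h2·(2M2+M3)/6=-10459/5058
seg 3: a=1, c=M3/2=-1451/562, d=(M4−M3)/(6·1)=9715/5058, b=Δ3−h3·(2M3+M4)/6=-8444/2529
seg 4: a=-3, c=M4/2=2681/843, d=(M5−M4)/(6·2)=-2681/5058, b=Δ4−h4·(2M4+M5)/6=-13861/5058
t_q=31/4 → seg 3, τ=3/4; S=1+-8444/2529·τ+-1451/562·τ²+9715/5058·τ³=-231577/107904

  seg 0: a=4 b=9373/5058 c=0 d=-7687/45522
  seg 1: a=5 b=-6844/2529 c=-7687/5058 d=689/562
  seg 2: a=2 b=-10459/5058 c=5458/2529 d=-23975/45522
  seg 3: a=1 b=-8444/2529 c=-1451/562 d=9715/5058
  seg 4: a=-3 b=-13861/5058 c=2681/843 d=-2681/5058
S(31/4) = -231577/107904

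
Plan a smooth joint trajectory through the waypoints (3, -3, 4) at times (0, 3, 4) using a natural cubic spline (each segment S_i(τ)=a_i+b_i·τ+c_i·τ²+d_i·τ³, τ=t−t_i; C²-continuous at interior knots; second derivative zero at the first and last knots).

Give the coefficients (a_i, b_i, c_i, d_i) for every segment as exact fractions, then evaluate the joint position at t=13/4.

  seg 0: a=3 b=-43/8 c=0 d=3/8
  seg 1: a=-3 b=19/4 c=27/8 d=-9/8
S(13/4) = -829/512

Δ: Δ0=-2, Δ1=7
row 1: diag=8, rhs=54; c'=1/8, d'=27/4
back: M1=27/4
M: M0=0, M1=27/4, M2=0
seg 0: a=3, c=M0/2=0, d=(M1−M0)/(6·3)=3/8, b=Δ0−h0·(2M0+M1)/6=-43/8
seg 1: a=-3, c=M1/2=27/8, d=(M2−M1)/(6·1)=-9/8, b=Δ1−h1·(2M1+M2)/6=19/4
t_q=13/4 → seg 1, τ=1/4; S=-3+19/4·τ+27/8·τ²+-9/8·τ³=-829/512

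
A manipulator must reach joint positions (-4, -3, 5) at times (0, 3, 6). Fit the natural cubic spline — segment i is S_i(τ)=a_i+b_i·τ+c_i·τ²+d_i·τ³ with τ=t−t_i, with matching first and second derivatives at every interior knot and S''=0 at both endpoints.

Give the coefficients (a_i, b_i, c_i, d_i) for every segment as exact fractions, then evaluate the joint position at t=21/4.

  seg 0: a=-4 b=-1/4 c=0 d=7/108
  seg 1: a=-3 b=3/2 c=7/12 d=-7/108
S(21/4) = 663/256

Δ: Δ0=1/3, Δ1=8/3
row 1: diag=12, rhs=14; c'=1/4, d'=7/6
back: M1=7/6
M: M0=0, M1=7/6, M2=0
seg 0: a=-4, c=M0/2=0, d=(M1−M0)/(6·3)=7/108, b=Δ0−h0·(2M0+M1)/6=-1/4
seg 1: a=-3, c=M1/2=7/12, d=(M2−M1)/(6·3)=-7/108, b=Δ1−h1·(2M1+M2)/6=3/2
t_q=21/4 → seg 1, τ=9/4; S=-3+3/2·τ+7/12·τ²+-7/108·τ³=663/256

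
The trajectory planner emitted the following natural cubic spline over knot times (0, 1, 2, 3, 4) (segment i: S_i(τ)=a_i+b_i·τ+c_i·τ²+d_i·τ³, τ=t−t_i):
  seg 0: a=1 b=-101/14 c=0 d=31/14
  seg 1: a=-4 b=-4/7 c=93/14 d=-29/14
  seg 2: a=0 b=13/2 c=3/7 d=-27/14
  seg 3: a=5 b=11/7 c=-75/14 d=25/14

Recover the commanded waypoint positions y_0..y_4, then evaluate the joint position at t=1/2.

y_0=1 y_1=-4 y_2=0 y_3=5 y_4=3
S(1/2) = -261/112

y_0 = S_0(0) = a_0 = 1
y_1 = S_1(0) = a_1 = -4
y_2 = S_2(0) = a_2 = 0
y_3 = S_3(0) = a_3 = 5
y_4 = S_3(1) = 3
t_q=1/2 is in segment 0 (τ=1/2); S_0(τ)=-261/112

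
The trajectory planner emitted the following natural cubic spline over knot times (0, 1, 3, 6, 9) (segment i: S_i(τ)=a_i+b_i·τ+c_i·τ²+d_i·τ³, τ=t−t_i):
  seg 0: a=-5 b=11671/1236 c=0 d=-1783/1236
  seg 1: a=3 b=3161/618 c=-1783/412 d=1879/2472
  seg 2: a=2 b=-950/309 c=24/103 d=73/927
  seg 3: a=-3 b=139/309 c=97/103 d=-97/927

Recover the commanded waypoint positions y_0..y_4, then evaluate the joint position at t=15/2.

y_0=-5 y_1=3 y_2=2 y_3=-3 y_4=4
S(15/2) = -461/824

y_0 = S_0(0) = a_0 = -5
y_1 = S_1(0) = a_1 = 3
y_2 = S_2(0) = a_2 = 2
y_3 = S_3(0) = a_3 = -3
y_4 = S_3(3) = 4
t_q=15/2 is in segment 3 (τ=3/2); S_3(τ)=-461/824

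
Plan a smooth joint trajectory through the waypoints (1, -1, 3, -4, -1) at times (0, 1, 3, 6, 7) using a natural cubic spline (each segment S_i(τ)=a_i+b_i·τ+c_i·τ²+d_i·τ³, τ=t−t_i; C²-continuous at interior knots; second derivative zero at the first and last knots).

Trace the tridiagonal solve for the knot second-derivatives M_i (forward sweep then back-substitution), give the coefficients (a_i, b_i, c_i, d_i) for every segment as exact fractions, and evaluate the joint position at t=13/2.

  seg 0: a=1 b=-1760/591 c=0 d=578/591
  seg 1: a=-1 b=-26/591 c=578/197 d=-565/591
  seg 2: a=3 b=130/591 c=-552/197 d=1153/1773
  seg 3: a=-4 b=571/591 c=601/197 d=-601/591
S(13/2) = -4541/1576

Δ: Δ0=-2, Δ1=2, Δ2=-7/3, Δ3=3
row 1: diag=6, rhs=24; c'=1/3, d'=4
row 2: denom=10−2·1/3=28/3; d'=(-26−2·4)/(28/3)=-51/14
row 3: denom=8−3·9/28=197/28; d'=(32−3·-51/14)/(197/28)=1202/197
back: M3=1202/197
back: M2=-51/14−9/28·1202/197=-1104/197
back: M1=4−1/3·-1104/197=1156/197
M: M0=0, M1=1156/197, M2=-1104/197, M3=1202/197, M4=0
seg 0: a=1, c=M0/2=0, d=(M1−M0)/(6·1)=578/591, b=Δ0−h0·(2M0+M1)/6=-1760/591
seg 1: a=-1, c=M1/2=578/197, d=(M2−M1)/(6·2)=-565/591, b=Δ1−h1·(2M1+M2)/6=-26/591
seg 2: a=3, c=M2/2=-552/197, d=(M3−M2)/(6·3)=1153/1773, b=Δ2−h2·(2M2+M3)/6=130/591
seg 3: a=-4, c=M3/2=601/197, d=(M4−M3)/(6·1)=-601/591, b=Δ3−h3·(2M3+M4)/6=571/591
t_q=13/2 → seg 3, τ=1/2; S=-4+571/591·τ+601/197·τ²+-601/591·τ³=-4541/1576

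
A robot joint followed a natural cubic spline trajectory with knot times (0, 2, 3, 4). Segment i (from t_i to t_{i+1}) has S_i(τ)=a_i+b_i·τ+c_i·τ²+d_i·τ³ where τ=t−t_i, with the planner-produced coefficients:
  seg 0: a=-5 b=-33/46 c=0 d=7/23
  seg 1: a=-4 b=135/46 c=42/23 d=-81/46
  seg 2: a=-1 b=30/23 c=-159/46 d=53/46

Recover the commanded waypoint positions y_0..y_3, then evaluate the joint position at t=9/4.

y_0=-5 y_1=-4 y_2=-1 y_3=-2
S(9/4) = -407/128

y_0 = S_0(0) = a_0 = -5
y_1 = S_1(0) = a_1 = -4
y_2 = S_2(0) = a_2 = -1
y_3 = S_2(1) = -2
t_q=9/4 is in segment 1 (τ=1/4); S_1(τ)=-407/128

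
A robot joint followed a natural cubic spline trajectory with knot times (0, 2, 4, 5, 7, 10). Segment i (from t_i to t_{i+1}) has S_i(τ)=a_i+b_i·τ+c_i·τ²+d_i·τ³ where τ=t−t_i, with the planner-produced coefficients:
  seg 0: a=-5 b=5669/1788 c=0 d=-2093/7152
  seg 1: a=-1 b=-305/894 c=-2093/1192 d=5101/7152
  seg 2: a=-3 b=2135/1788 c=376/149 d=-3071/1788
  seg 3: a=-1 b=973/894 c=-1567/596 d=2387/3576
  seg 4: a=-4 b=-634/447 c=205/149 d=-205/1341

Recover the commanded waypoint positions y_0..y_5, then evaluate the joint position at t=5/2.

y_0 = S_0(0) = a_0 = -5
y_1 = S_1(0) = a_1 = -1
y_2 = S_2(0) = a_2 = -3
y_3 = S_3(0) = a_3 = -1
y_4 = S_4(0) = a_4 = -4
y_5 = S_4(3) = 0
t_q=5/2 is in segment 1 (τ=1/2); S_1(τ)=-28997/19072

y_0=-5 y_1=-1 y_2=-3 y_3=-1 y_4=-4 y_5=0
S(5/2) = -28997/19072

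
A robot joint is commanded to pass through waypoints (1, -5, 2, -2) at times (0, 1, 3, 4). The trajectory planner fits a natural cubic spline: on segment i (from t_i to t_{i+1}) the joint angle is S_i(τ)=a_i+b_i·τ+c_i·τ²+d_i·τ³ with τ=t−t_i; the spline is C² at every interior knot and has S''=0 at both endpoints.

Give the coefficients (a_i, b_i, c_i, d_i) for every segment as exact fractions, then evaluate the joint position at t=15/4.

  seg 0: a=1 b=-33/4 c=0 d=9/4
  seg 1: a=-5 b=-3/2 c=27/4 d=-17/8
  seg 2: a=2 b=0 c=-6 d=2
S(15/4) = -17/32

Δ: Δ0=-6, Δ1=7/2, Δ2=-4
row 1: diag=6, rhs=57; c'=1/3, d'=19/2
row 2: denom=6−2·1/3=16/3; d'=(-45−2·19/2)/(16/3)=-12
back: M2=-12
back: M1=19/2−1/3·-12=27/2
M: M0=0, M1=27/2, M2=-12, M3=0
seg 0: a=1, c=M0/2=0, d=(M1−M0)/(6·1)=9/4, b=Δ0−h0·(2M0+M1)/6=-33/4
seg 1: a=-5, c=M1/2=27/4, d=(M2−M1)/(6·2)=-17/8, b=Δ1−h1·(2M1+M2)/6=-3/2
seg 2: a=2, c=M2/2=-6, d=(M3−M2)/(6·1)=2, b=Δ2−h2·(2M2+M3)/6=0
t_q=15/4 → seg 2, τ=3/4; S=2+0·τ+-6·τ²+2·τ³=-17/32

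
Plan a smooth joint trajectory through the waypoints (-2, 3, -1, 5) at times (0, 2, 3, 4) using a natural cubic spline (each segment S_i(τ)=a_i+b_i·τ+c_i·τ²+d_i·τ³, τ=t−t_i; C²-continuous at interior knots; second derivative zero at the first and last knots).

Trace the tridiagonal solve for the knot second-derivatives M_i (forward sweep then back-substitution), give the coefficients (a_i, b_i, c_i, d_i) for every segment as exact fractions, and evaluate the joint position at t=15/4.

  seg 0: a=-2 b=259/46 c=0 d=-18/23
  seg 1: a=3 b=-173/46 c=-108/23 d=205/46
  seg 2: a=-1 b=5/23 c=399/46 d=-133/46
S(15/4) = 8309/2944

Δ: Δ0=5/2, Δ1=-4, Δ2=6
row 1: diag=6, rhs=-39; c'=1/6, d'=-13/2
row 2: denom=4−1·1/6=23/6; d'=(60−1·-13/2)/(23/6)=399/23
back: M2=399/23
back: M1=-13/2−1/6·399/23=-216/23
M: M0=0, M1=-216/23, M2=399/23, M3=0
seg 0: a=-2, c=M0/2=0, d=(M1−M0)/(6·2)=-18/23, b=Δ0−h0·(2M0+M1)/6=259/46
seg 1: a=3, c=M1/2=-108/23, d=(M2−M1)/(6·1)=205/46, b=Δ1−h1·(2M1+M2)/6=-173/46
seg 2: a=-1, c=M2/2=399/46, d=(M3−M2)/(6·1)=-133/46, b=Δ2−h2·(2M2+M3)/6=5/23
t_q=15/4 → seg 2, τ=3/4; S=-1+5/23·τ+399/46·τ²+-133/46·τ³=8309/2944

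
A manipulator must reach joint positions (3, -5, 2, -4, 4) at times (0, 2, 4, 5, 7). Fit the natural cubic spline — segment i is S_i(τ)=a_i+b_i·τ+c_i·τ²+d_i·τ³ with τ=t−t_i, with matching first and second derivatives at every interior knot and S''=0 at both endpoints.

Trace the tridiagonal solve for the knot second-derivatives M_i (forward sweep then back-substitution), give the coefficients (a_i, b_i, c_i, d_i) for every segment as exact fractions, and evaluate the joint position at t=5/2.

Δ: Δ0=-4, Δ1=7/2, Δ2=-6, Δ3=4
row 1: diag=8, rhs=45; c'=1/4, d'=45/8
row 2: denom=6−2·1/4=11/2; d'=(-57−2·45/8)/(11/2)=-273/22
row 3: denom=6−1·2/11=64/11; d'=(60−1·-273/22)/(64/11)=1593/128
back: M3=1593/128
back: M2=-273/22−2/11·1593/128=-939/64
back: M1=45/8−1/4·-939/64=2379/256
M: M0=0, M1=2379/256, M2=-939/64, M3=1593/128, M4=0
seg 0: a=3, c=M0/2=0, d=(M1−M0)/(6·2)=793/1024, b=Δ0−h0·(2M0+M1)/6=-1817/256
seg 1: a=-5, c=M1/2=2379/512, d=(M2−M1)/(6·2)=-2045/1024, b=Δ1−h1·(2M1+M2)/6=281/128
seg 2: a=2, c=M2/2=-939/128, d=(M3−M2)/(6·1)=1157/256, b=Δ2−h2·(2M2+M3)/6=-815/256
seg 3: a=-4, c=M3/2=1593/256, d=(M4−M3)/(6·2)=-531/512, b=Δ3−h3·(2M3+M4)/6=-275/64
t_q=5/2 → seg 1, τ=1/2; S=-5+281/128·τ+2379/512·τ²+-2045/1024·τ³=-24497/8192

  seg 0: a=3 b=-1817/256 c=0 d=793/1024
  seg 1: a=-5 b=281/128 c=2379/512 d=-2045/1024
  seg 2: a=2 b=-815/256 c=-939/128 d=1157/256
  seg 3: a=-4 b=-275/64 c=1593/256 d=-531/512
S(5/2) = -24497/8192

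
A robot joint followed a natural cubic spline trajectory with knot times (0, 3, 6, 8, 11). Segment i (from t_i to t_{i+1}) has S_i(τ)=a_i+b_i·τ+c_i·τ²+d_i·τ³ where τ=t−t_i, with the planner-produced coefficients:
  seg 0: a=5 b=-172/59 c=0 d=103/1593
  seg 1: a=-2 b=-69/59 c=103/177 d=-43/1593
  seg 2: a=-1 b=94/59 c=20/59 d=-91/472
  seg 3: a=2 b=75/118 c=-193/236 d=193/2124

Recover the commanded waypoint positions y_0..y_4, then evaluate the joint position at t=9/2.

y_0=5 y_1=-2 y_2=-1 y_3=2 y_4=-1
S(9/2) = -1197/472

y_0 = S_0(0) = a_0 = 5
y_1 = S_1(0) = a_1 = -2
y_2 = S_2(0) = a_2 = -1
y_3 = S_3(0) = a_3 = 2
y_4 = S_3(3) = -1
t_q=9/2 is in segment 1 (τ=3/2); S_1(τ)=-1197/472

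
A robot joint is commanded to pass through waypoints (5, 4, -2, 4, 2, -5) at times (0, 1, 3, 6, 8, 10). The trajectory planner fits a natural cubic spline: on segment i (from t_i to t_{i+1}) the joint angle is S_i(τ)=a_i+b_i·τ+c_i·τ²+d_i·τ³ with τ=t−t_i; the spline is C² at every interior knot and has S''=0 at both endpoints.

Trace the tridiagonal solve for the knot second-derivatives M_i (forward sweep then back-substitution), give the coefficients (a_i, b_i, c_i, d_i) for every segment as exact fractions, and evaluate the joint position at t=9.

Δ: Δ0=-1, Δ1=-3, Δ2=2, Δ3=-1, Δ4=-7/2
row 1: diag=6, rhs=-12; c'=1/3, d'=-2
row 2: denom=10−2·1/3=28/3; d'=(30−2·-2)/(28/3)=51/14
row 3: denom=10−3·9/28=253/28; d'=(-18−3·51/14)/(253/28)=-810/253
row 4: denom=8−2·56/253=1912/253; d'=(-15−2·-810/253)/(1912/253)=-2175/1912
back: M4=-2175/1912
back: M3=-810/253−56/253·-2175/1912=-705/239
back: M2=51/14−9/28·-705/239=4389/956
back: M1=-2−1/3·4389/956=-3375/956
M: M0=0, M1=-3375/956, M2=4389/956, M3=-705/239, M4=-2175/1912, M5=0
seg 0: a=5, c=M0/2=0, d=(M1−M0)/(6·1)=-1125/1912, b=Δ0−h0·(2M0+M1)/6=-787/1912
seg 1: a=4, c=M1/2=-3375/1912, d=(M2−M1)/(6·2)=647/956, b=Δ1−h1·(2M1+M2)/6=-2081/956
seg 2: a=-2, c=M2/2=4389/1912, d=(M3−M2)/(6·3)=-801/1912, b=Δ2−h2·(2M2+M3)/6=-1067/956
seg 3: a=4, c=M3/2=-705/478, d=(M4−M3)/(6·2)=1155/7648, b=Δ3−h3·(2M3+M4)/6=2573/1912
seg 4: a=2, c=M4/2=-2175/3824, d=(M5−M4)/(6·2)=725/7648, b=Δ4−h4·(2M4+M5)/6=-2621/956
t_q=9 → seg 4, τ=1; S=2+-2621/956·τ+-2175/3824·τ²+725/7648·τ³=-9297/7648

  seg 0: a=5 b=-787/1912 c=0 d=-1125/1912
  seg 1: a=4 b=-2081/956 c=-3375/1912 d=647/956
  seg 2: a=-2 b=-1067/956 c=4389/1912 d=-801/1912
  seg 3: a=4 b=2573/1912 c=-705/478 d=1155/7648
  seg 4: a=2 b=-2621/956 c=-2175/3824 d=725/7648
S(9) = -9297/7648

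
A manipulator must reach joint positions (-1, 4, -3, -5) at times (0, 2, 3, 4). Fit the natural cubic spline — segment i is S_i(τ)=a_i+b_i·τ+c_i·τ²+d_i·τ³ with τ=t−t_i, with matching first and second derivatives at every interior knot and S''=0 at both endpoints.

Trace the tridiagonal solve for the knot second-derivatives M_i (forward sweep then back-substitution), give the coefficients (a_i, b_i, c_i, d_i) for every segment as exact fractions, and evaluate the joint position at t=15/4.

Δ: Δ0=5/2, Δ1=-7, Δ2=-2
row 1: diag=6, rhs=-57; c'=1/6, d'=-19/2
row 2: denom=4−1·1/6=23/6; d'=(30−1·-19/2)/(23/6)=237/23
back: M2=237/23
back: M1=-19/2−1/6·237/23=-258/23
M: M0=0, M1=-258/23, M2=237/23, M3=0
seg 0: a=-1, c=M0/2=0, d=(M1−M0)/(6·2)=-43/46, b=Δ0−h0·(2M0+M1)/6=287/46
seg 1: a=4, c=M1/2=-129/23, d=(M2−M1)/(6·1)=165/46, b=Δ1−h1·(2M1+M2)/6=-229/46
seg 2: a=-3, c=M2/2=237/46, d=(M3−M2)/(6·1)=-79/46, b=Δ2−h2·(2M2+M3)/6=-125/23
t_q=15/4 → seg 2, τ=3/4; S=-3+-125/23·τ+237/46·τ²+-79/46·τ³=-14433/2944

  seg 0: a=-1 b=287/46 c=0 d=-43/46
  seg 1: a=4 b=-229/46 c=-129/23 d=165/46
  seg 2: a=-3 b=-125/23 c=237/46 d=-79/46
S(15/4) = -14433/2944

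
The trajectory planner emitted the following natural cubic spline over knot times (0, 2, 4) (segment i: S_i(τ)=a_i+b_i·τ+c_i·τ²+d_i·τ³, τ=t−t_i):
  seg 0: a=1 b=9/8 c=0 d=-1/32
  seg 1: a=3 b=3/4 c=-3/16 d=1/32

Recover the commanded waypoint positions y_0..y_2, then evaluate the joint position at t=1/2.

y_0=1 y_1=3 y_2=4
S(1/2) = 399/256

y_0 = S_0(0) = a_0 = 1
y_1 = S_1(0) = a_1 = 3
y_2 = S_1(2) = 4
t_q=1/2 is in segment 0 (τ=1/2); S_0(τ)=399/256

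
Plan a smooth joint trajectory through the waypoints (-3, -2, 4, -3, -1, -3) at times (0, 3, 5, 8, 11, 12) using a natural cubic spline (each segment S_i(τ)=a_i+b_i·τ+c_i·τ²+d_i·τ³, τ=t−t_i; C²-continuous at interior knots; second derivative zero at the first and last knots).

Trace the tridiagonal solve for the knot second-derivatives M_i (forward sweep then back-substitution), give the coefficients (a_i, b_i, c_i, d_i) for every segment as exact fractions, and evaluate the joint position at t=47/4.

Δ: Δ0=1/3, Δ1=3, Δ2=-7/3, Δ3=2/3, Δ4=-2
row 1: diag=10, rhs=16; c'=1/5, d'=8/5
row 2: denom=10−2·1/5=48/5; d'=(-32−2·8/5)/(48/5)=-11/3
row 3: denom=12−3·5/16=177/16; d'=(18−3·-11/3)/(177/16)=464/177
row 4: denom=8−3·16/59=424/59; d'=(-16−3·464/177)/(424/59)=-176/53
back: M4=-176/53
back: M3=464/177−16/59·-176/53=560/159
back: M2=-11/3−5/16·560/159=-758/159
back: M1=8/5−1/5·-758/159=406/159
M: M0=0, M1=406/159, M2=-758/159, M3=560/159, M4=-176/53, M5=0
seg 0: a=-3, c=M0/2=0, d=(M1−M0)/(6·3)=203/1431, b=Δ0−h0·(2M0+M1)/6=-50/53
seg 1: a=-2, c=M1/2=203/159, d=(M2−M1)/(6·2)=-97/159, b=Δ1−h1·(2M1+M2)/6=153/53
seg 2: a=4, c=M2/2=-379/159, d=(M3−M2)/(6·3)=659/1431, b=Δ2−h2·(2M2+M3)/6=107/159
seg 3: a=-3, c=M3/2=280/159, d=(M4−M3)/(6·3)=-544/1431, b=Δ3−h3·(2M3+M4)/6=-190/159
seg 4: a=-1, c=M4/2=-88/53, d=(M5−M4)/(6·1)=88/159, b=Δ4−h4·(2M4+M5)/6=-142/159
t_q=47/4 → seg 4, τ=3/4; S=-1+-142/159·τ+-88/53·τ²+88/159·τ³=-1005/424

  seg 0: a=-3 b=-50/53 c=0 d=203/1431
  seg 1: a=-2 b=153/53 c=203/159 d=-97/159
  seg 2: a=4 b=107/159 c=-379/159 d=659/1431
  seg 3: a=-3 b=-190/159 c=280/159 d=-544/1431
  seg 4: a=-1 b=-142/159 c=-88/53 d=88/159
S(47/4) = -1005/424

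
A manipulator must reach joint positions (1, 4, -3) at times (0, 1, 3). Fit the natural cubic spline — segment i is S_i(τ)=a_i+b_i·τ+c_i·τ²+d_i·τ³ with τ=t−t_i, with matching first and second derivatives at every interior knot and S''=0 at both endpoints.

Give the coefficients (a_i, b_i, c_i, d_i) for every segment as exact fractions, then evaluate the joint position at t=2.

Δ: Δ0=3, Δ1=-7/2
row 1: diag=6, rhs=-39; c'=1/3, d'=-13/2
back: M1=-13/2
M: M0=0, M1=-13/2, M2=0
seg 0: a=1, c=M0/2=0, d=(M1−M0)/(6·1)=-13/12, b=Δ0−h0·(2M0+M1)/6=49/12
seg 1: a=4, c=M1/2=-13/4, d=(M2−M1)/(6·2)=13/24, b=Δ1−h1·(2M1+M2)/6=5/6
t_q=2 → seg 1, τ=1; S=4+5/6·τ+-13/4·τ²+13/24·τ³=17/8

  seg 0: a=1 b=49/12 c=0 d=-13/12
  seg 1: a=4 b=5/6 c=-13/4 d=13/24
S(2) = 17/8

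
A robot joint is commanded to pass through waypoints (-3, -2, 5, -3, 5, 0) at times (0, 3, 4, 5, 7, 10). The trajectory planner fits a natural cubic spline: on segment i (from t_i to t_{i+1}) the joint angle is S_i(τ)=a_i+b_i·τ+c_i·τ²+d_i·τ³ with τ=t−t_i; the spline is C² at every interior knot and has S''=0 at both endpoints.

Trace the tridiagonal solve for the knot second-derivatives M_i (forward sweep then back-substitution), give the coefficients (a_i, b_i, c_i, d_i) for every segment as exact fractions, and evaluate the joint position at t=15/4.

  seg 0: a=-3 b=-369/92 c=0 d=1199/2484
  seg 1: a=-2 b=415/46 c=1199/276 d=-1757/276
  seg 2: a=5 b=-383/276 c=-1018/69 d=749/92
  seg 3: a=-3 b=-893/138 c=2669/276 d=-51/23
  seg 4: a=5 b=773/138 c=-1003/276 d=1003/2484
S(15/4) = 26639/5888

Δ: Δ0=1/3, Δ1=7, Δ2=-8, Δ3=4, Δ4=-5/3
row 1: diag=8, rhs=40; c'=1/8, d'=5
row 2: denom=4−1·1/8=31/8; d'=(-90−1·5)/(31/8)=-760/31
row 3: denom=6−1·8/31=178/31; d'=(72−1·-760/31)/(178/31)=1496/89
row 4: denom=10−2·31/89=828/89; d'=(-34−2·1496/89)/(828/89)=-1003/138
back: M4=-1003/138
back: M3=1496/89−31/89·-1003/138=2669/138
back: M2=-760/31−8/31·2669/138=-2036/69
back: M1=5−1/8·-2036/69=1199/138
M: M0=0, M1=1199/138, M2=-2036/69, M3=2669/138, M4=-1003/138, M5=0
seg 0: a=-3, c=M0/2=0, d=(M1−M0)/(6·3)=1199/2484, b=Δ0−h0·(2M0+M1)/6=-369/92
seg 1: a=-2, c=M1/2=1199/276, d=(M2−M1)/(6·1)=-1757/276, b=Δ1−h1·(2M1+M2)/6=415/46
seg 2: a=5, c=M2/2=-1018/69, d=(M3−M2)/(6·1)=749/92, b=Δ2−h2·(2M2+M3)/6=-383/276
seg 3: a=-3, c=M3/2=2669/276, d=(M4−M3)/(6·2)=-51/23, b=Δ3−h3·(2M3+M4)/6=-893/138
seg 4: a=5, c=M4/2=-1003/276, d=(M5−M4)/(6·3)=1003/2484, b=Δ4−h4·(2M4+M5)/6=773/138
t_q=15/4 → seg 1, τ=3/4; S=-2+415/46·τ+1199/276·τ²+-1757/276·τ³=26639/5888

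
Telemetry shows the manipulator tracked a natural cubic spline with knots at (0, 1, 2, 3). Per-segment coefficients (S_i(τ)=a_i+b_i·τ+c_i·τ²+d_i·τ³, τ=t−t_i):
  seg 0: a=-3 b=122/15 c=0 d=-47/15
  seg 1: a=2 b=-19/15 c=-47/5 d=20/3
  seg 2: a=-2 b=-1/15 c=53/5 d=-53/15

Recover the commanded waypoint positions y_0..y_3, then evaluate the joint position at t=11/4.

y_0 = S_0(0) = a_0 = -3
y_1 = S_1(0) = a_1 = 2
y_2 = S_2(0) = a_2 = -2
y_3 = S_2(1) = 5
t_q=11/4 is in segment 2 (τ=3/4); S_2(τ)=155/64

y_0=-3 y_1=2 y_2=-2 y_3=5
S(11/4) = 155/64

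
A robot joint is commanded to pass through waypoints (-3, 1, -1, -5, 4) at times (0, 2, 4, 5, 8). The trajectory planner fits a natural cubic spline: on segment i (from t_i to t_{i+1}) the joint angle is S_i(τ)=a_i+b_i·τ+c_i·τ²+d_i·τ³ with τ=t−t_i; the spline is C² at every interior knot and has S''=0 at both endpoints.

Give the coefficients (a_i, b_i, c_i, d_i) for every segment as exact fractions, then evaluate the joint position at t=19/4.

  seg 0: a=-3 b=423/172 c=0 d=-79/688
  seg 1: a=1 b=93/86 c=-237/344 d=-121/688
  seg 2: a=-1 b=-651/172 c=-75/43 d=263/172
  seg 3: a=-5 b=-231/86 c=489/172 d=-163/516
S(19/4) = -45955/11008

Δ: Δ0=2, Δ1=-1, Δ2=-4, Δ3=3
row 1: diag=8, rhs=-18; c'=1/4, d'=-9/4
row 2: denom=6−2·1/4=11/2; d'=(-18−2·-9/4)/(11/2)=-27/11
row 3: denom=8−1·2/11=86/11; d'=(42−1·-27/11)/(86/11)=489/86
back: M3=489/86
back: M2=-27/11−2/11·489/86=-150/43
back: M1=-9/4−1/4·-150/43=-237/172
M: M0=0, M1=-237/172, M2=-150/43, M3=489/86, M4=0
seg 0: a=-3, c=M0/2=0, d=(M1−M0)/(6·2)=-79/688, b=Δ0−h0·(2M0+M1)/6=423/172
seg 1: a=1, c=M1/2=-237/344, d=(M2−M1)/(6·2)=-121/688, b=Δ1−h1·(2M1+M2)/6=93/86
seg 2: a=-1, c=M2/2=-75/43, d=(M3−M2)/(6·1)=263/172, b=Δ2−h2·(2M2+M3)/6=-651/172
seg 3: a=-5, c=M3/2=489/172, d=(M4−M3)/(6·3)=-163/516, b=Δ3−h3·(2M3+M4)/6=-231/86
t_q=19/4 → seg 2, τ=3/4; S=-1+-651/172·τ+-75/43·τ²+263/172·τ³=-45955/11008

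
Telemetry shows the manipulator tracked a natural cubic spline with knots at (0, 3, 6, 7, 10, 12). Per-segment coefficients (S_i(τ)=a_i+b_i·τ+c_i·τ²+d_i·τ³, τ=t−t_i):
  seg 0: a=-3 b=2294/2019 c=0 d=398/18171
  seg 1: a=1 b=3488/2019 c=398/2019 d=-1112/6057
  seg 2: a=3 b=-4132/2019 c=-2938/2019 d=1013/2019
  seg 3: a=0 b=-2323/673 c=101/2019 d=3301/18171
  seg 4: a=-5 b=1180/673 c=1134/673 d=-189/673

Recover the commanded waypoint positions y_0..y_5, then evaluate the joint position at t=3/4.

y_0 = S_0(0) = a_0 = -3
y_1 = S_1(0) = a_1 = 1
y_2 = S_2(0) = a_2 = 3
y_3 = S_3(0) = a_3 = 0
y_4 = S_4(0) = a_4 = -5
y_5 = S_4(2) = 3
t_q=3/4 is in segment 0 (τ=3/4); S_0(τ)=-46057/21536

y_0=-3 y_1=1 y_2=3 y_3=0 y_4=-5 y_5=3
S(3/4) = -46057/21536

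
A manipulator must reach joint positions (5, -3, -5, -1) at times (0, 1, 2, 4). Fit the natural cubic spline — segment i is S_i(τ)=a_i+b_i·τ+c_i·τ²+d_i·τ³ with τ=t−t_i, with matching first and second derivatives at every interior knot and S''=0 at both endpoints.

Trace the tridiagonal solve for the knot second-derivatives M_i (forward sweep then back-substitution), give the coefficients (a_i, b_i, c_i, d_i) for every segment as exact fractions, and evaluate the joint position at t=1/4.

Δ: Δ0=-8, Δ1=-2, Δ2=2
row 1: diag=4, rhs=36; c'=1/4, d'=9
row 2: denom=6−1·1/4=23/4; d'=(24−1·9)/(23/4)=60/23
back: M2=60/23
back: M1=9−1/4·60/23=192/23
M: M0=0, M1=192/23, M2=60/23, M3=0
seg 0: a=5, c=M0/2=0, d=(M1−M0)/(6·1)=32/23, b=Δ0−h0·(2M0+M1)/6=-216/23
seg 1: a=-3, c=M1/2=96/23, d=(M2−M1)/(6·1)=-22/23, b=Δ1−h1·(2M1+M2)/6=-120/23
seg 2: a=-5, c=M2/2=30/23, d=(M3−M2)/(6·2)=-5/23, b=Δ2−h2·(2M2+M3)/6=6/23
t_q=1/4 → seg 0, τ=1/4; S=5+-216/23·τ+0·τ²+32/23·τ³=123/46

  seg 0: a=5 b=-216/23 c=0 d=32/23
  seg 1: a=-3 b=-120/23 c=96/23 d=-22/23
  seg 2: a=-5 b=6/23 c=30/23 d=-5/23
S(1/4) = 123/46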